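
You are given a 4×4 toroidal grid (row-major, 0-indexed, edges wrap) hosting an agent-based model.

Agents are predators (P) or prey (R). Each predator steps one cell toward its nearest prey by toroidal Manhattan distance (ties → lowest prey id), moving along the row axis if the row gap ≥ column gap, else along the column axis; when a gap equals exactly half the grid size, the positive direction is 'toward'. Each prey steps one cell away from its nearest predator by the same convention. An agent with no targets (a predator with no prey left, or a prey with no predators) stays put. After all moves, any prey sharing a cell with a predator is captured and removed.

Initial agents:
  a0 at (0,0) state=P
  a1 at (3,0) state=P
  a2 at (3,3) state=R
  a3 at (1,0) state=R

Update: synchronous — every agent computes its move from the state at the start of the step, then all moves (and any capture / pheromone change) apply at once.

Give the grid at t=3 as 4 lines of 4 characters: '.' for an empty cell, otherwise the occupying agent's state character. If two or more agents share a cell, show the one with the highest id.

R...
....
....
PP..

t=1: a0@(1,0):P a1@(3,3):P a2@(3,2):R a3@(2,0):R
t=2: a0@(2,0):P a1@(3,2):P a2@(3,1):R a3@(3,0):R
t=3: a0@(3,0):P a1@(3,1):P a3@(0,0):R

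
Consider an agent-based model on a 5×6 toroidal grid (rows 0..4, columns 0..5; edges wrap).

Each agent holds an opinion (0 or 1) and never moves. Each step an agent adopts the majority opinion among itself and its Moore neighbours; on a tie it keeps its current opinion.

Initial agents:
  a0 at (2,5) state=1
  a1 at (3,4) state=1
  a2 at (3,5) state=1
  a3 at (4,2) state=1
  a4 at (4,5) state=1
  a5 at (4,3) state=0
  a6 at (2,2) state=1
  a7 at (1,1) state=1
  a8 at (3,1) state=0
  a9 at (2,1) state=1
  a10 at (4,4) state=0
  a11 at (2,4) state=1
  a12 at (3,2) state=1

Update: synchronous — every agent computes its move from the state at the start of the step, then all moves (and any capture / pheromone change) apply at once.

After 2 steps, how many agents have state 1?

13

t=1: a0@(2,5):1 a1@(3,4):1 a2@(3,5):1 a3@(4,2):1 a4@(4,5):1 a5@(4,3):1 a6@(2,2):1 a7@(1,1):1 a8@(3,1):1 a9@(2,1):1 a10@(4,4):1 a11@(2,4):1 a12@(3,2):1
t=2: (unchanged — steady state)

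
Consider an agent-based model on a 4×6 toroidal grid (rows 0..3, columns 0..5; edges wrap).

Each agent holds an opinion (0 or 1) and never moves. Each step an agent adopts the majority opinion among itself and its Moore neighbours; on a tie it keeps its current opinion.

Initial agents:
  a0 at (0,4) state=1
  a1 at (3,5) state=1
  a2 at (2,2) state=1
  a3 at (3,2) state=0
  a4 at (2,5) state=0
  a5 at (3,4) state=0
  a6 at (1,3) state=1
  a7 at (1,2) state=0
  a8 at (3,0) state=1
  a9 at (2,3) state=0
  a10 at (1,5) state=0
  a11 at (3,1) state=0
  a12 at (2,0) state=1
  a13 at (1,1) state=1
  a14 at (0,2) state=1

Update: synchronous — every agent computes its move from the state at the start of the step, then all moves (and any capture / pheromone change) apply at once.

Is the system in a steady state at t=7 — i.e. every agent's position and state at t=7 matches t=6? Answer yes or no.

t=1: a0@(0,4):1 a1@(3,5):1 a2@(2,2):0 a3@(3,2):0 a4@(2,5):0 a5@(3,4):0 a6@(1,3):1 a7@(1,2):1 a8@(3,0):1 a9@(2,3):0 a10@(1,5):0 a11@(3,1):1 a12@(2,0):1 a13@(1,1):1 a14@(0,2):1
t=2: a0@(0,4):1 a1@(3,5):1 a2@(2,2):1 a3@(3,2):0 a4@(2,5):0 a5@(3,4):0 a6@(1,3):1 a7@(1,2):1 a8@(3,0):1 a9@(2,3):0 a10@(1,5):0 a11@(3,1):1 a12@(2,0):1 a13@(1,1):1 a14@(0,2):1
t=3: a0@(0,4):1 a1@(3,5):1 a2@(2,2):1 a3@(3,2):1 a4@(2,5):0 a5@(3,4):0 a6@(1,3):1 a7@(1,2):1 a8@(3,0):1 a9@(2,3):0 a10@(1,5):0 a11@(3,1):1 a12@(2,0):1 a13@(1,1):1 a14@(0,2):1
t=4: a0@(0,4):1 a1@(3,5):1 a2@(2,2):1 a3@(3,2):1 a4@(2,5):0 a5@(3,4):0 a6@(1,3):1 a7@(1,2):1 a8@(3,0):1 a9@(2,3):1 a10@(1,5):0 a11@(3,1):1 a12@(2,0):1 a13@(1,1):1 a14@(0,2):1
t=5: a0@(0,4):1 a1@(3,5):1 a2@(2,2):1 a3@(3,2):1 a4@(2,5):0 a5@(3,4):1 a6@(1,3):1 a7@(1,2):1 a8@(3,0):1 a9@(2,3):1 a10@(1,5):0 a11@(3,1):1 a12@(2,0):1 a13@(1,1):1 a14@(0,2):1
t=6: a0@(0,4):1 a1@(3,5):1 a2@(2,2):1 a3@(3,2):1 a4@(2,5):1 a5@(3,4):1 a6@(1,3):1 a7@(1,2):1 a8@(3,0):1 a9@(2,3):1 a10@(1,5):0 a11@(3,1):1 a12@(2,0):1 a13@(1,1):1 a14@(0,2):1
t=7: a0@(0,4):1 a1@(3,5):1 a2@(2,2):1 a3@(3,2):1 a4@(2,5):1 a5@(3,4):1 a6@(1,3):1 a7@(1,2):1 a8@(3,0):1 a9@(2,3):1 a10@(1,5):1 a11@(3,1):1 a12@(2,0):1 a13@(1,1):1 a14@(0,2):1

no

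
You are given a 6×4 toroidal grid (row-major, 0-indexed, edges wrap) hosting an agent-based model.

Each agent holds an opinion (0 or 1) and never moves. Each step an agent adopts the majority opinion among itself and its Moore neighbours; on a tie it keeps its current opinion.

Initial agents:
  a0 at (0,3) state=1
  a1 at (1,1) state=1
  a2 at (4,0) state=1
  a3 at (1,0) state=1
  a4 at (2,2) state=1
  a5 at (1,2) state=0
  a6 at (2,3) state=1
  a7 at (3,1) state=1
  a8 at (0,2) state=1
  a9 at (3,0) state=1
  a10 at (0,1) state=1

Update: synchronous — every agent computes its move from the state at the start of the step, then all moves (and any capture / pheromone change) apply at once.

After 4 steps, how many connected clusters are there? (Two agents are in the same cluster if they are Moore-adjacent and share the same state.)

t=1: a0@(0,3):1 a1@(1,1):1 a2@(4,0):1 a3@(1,0):1 a4@(2,2):1 a5@(1,2):1 a6@(2,3):1 a7@(3,1):1 a8@(0,2):1 a9@(3,0):1 a10@(0,1):1
t=2: (unchanged — steady state)

1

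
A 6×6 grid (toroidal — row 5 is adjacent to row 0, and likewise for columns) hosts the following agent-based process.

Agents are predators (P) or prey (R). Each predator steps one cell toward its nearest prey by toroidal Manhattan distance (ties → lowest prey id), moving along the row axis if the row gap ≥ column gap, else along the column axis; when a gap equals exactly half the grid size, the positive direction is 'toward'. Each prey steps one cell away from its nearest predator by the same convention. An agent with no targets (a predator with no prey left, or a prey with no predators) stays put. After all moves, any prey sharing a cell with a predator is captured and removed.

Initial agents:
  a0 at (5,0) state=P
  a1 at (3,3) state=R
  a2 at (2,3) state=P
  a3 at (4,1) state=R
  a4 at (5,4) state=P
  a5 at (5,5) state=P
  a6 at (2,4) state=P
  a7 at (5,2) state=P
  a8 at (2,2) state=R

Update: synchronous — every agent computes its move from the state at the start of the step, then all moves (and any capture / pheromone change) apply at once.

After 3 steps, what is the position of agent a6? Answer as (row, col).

(5, 4)

t=1: a0@(4,0):P a1@(4,3):R a2@(3,3):P a3@(3,1):R a4@(4,4):P a5@(5,0):P a6@(3,4):P a7@(4,2):P a8@(2,1):R
t=2: a0@(3,0):P a1@(5,3):R a2@(4,3):P a3@(2,1):R a4@(4,3):P a5@(4,0):P a6@(4,4):P a7@(4,3):P a8@(1,1):R
t=3: a0@(2,0):P a1@(0,3):R a2@(5,3):P a3@(1,1):R a4@(5,3):P a5@(3,0):P a6@(5,4):P a7@(5,3):P a8@(0,1):R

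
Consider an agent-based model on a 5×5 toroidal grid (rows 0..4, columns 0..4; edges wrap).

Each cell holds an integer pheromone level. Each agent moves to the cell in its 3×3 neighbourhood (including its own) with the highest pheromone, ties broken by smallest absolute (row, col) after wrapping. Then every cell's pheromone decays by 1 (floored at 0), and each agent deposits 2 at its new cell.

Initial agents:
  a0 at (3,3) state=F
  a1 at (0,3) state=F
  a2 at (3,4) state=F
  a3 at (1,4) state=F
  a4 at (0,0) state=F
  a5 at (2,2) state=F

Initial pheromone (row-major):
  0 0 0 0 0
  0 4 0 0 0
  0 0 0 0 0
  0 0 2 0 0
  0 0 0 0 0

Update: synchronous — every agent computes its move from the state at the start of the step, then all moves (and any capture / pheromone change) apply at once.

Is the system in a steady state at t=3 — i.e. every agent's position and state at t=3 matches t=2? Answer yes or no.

yes

t=1: a0@(3,2) a1@(0,2) a2@(2,0) a3@(0,0) a4@(1,1) a5@(1,1) | pheromone: 2 0 2 0 0 / 0 7 0 0 0 / 2 0 0 0 0 / 0 0 3 0 0 / 0 0 0 0 0
t=2: a0@(3,2) a1@(1,1) a2@(1,1) a3@(1,1) a4@(1,1) a5@(1,1) | pheromone: 1 0 1 0 0 / 0 16 0 0 0 / 1 0 0 0 0 / 0 0 4 0 0 / 0 0 0 0 0
t=3: a0@(3,2) a1@(1,1) a2@(1,1) a3@(1,1) a4@(1,1) a5@(1,1) | pheromone: 0 0 0 0 0 / 0 25 0 0 0 / 0 0 0 0 0 / 0 0 5 0 0 / 0 0 0 0 0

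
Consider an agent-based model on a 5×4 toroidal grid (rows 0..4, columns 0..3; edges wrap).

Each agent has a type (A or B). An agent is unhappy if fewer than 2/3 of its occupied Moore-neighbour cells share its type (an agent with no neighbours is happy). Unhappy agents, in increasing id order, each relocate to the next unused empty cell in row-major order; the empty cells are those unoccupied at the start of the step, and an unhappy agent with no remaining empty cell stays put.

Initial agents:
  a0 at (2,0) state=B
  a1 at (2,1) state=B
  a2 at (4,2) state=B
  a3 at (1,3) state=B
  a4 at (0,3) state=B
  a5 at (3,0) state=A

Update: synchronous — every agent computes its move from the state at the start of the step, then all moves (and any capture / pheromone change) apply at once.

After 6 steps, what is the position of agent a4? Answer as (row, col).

(0, 3)

t=1: a0@(2,0):B a1@(0,0):B a2@(4,2):B a3@(1,3):B a4@(0,3):B a5@(0,1):A
t=2: a0@(2,0):B a1@(0,0):B a2@(0,2):B a3@(1,3):B a4@(0,3):B a5@(1,0):A
t=3: a0@(0,1):B a1@(0,0):B a2@(0,2):B a3@(1,3):B a4@(0,3):B a5@(1,1):A
t=4: a0@(0,1):B a1@(0,0):B a2@(0,2):B a3@(1,3):B a4@(0,3):B a5@(1,0):A
t=5: a0@(0,1):B a1@(0,0):B a2@(0,2):B a3@(1,3):B a4@(0,3):B a5@(1,1):A
t=6: a0@(0,1):B a1@(0,0):B a2@(0,2):B a3@(1,3):B a4@(0,3):B a5@(1,0):A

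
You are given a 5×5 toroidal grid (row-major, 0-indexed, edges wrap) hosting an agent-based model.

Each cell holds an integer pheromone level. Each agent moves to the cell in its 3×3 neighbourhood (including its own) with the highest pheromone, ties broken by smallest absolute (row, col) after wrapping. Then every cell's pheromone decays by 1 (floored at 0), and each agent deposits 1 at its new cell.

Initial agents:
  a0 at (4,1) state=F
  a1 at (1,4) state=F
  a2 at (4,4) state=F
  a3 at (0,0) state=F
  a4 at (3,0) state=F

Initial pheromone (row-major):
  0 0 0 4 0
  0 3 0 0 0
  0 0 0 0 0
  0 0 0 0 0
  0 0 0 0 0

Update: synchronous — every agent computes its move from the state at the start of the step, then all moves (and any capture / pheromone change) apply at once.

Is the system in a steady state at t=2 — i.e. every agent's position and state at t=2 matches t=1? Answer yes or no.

no

t=1: a0@(0,0) a1@(0,3) a2@(0,3) a3@(1,1) a4@(2,0) | pheromone: 1 0 0 5 0 / 0 3 0 0 0 / 1 0 0 0 0 / 0 0 0 0 0 / 0 0 0 0 0
t=2: a0@(1,1) a1@(0,3) a2@(0,3) a3@(1,1) a4@(1,1) | pheromone: 0 0 0 6 0 / 0 5 0 0 0 / 0 0 0 0 0 / 0 0 0 0 0 / 0 0 0 0 0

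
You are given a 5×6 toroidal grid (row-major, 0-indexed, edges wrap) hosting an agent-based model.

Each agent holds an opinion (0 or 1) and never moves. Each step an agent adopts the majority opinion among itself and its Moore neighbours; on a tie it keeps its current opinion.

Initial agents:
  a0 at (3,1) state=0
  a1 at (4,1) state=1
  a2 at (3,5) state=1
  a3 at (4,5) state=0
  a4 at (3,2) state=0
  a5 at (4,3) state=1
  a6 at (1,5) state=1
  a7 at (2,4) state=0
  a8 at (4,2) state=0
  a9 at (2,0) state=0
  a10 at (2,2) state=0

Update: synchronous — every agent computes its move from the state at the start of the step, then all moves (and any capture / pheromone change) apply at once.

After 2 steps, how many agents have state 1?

0

t=1: a0@(3,1):0 a1@(4,1):0 a2@(3,5):0 a3@(4,5):0 a4@(3,2):0 a5@(4,3):0 a6@(1,5):0 a7@(2,4):1 a8@(4,2):0 a9@(2,0):0 a10@(2,2):0
t=2: a0@(3,1):0 a1@(4,1):0 a2@(3,5):0 a3@(4,5):0 a4@(3,2):0 a5@(4,3):0 a6@(1,5):0 a7@(2,4):0 a8@(4,2):0 a9@(2,0):0 a10@(2,2):0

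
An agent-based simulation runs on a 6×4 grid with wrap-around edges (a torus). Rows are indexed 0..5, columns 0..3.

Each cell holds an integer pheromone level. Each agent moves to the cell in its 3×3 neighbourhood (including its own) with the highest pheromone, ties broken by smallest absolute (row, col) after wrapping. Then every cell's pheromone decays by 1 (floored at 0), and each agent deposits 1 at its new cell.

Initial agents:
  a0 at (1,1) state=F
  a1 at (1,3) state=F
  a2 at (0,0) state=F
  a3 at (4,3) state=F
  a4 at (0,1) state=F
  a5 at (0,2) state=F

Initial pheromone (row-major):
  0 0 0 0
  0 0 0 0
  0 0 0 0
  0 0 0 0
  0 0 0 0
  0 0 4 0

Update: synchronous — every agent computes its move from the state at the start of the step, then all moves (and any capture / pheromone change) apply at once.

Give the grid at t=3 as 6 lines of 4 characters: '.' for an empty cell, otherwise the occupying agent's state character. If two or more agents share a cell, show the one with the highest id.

t=1: a0@(0,0) a1@(0,0) a2@(0,0) a3@(5,2) a4@(5,2) a5@(5,2) | pheromone: 3 0 0 0 / 0 0 0 0 / 0 0 0 0 / 0 0 0 0 / 0 0 0 0 / 0 0 6 0
t=2: a0@(0,0) a1@(0,0) a2@(0,0) a3@(5,2) a4@(5,2) a5@(5,2) | pheromone: 5 0 0 0 / 0 0 0 0 / 0 0 0 0 / 0 0 0 0 / 0 0 0 0 / 0 0 8 0
t=3: a0@(0,0) a1@(0,0) a2@(0,0) a3@(5,2) a4@(5,2) a5@(5,2) | pheromone: 7 0 0 0 / 0 0 0 0 / 0 0 0 0 / 0 0 0 0 / 0 0 0 0 / 0 0 10 0

F...
....
....
....
....
..F.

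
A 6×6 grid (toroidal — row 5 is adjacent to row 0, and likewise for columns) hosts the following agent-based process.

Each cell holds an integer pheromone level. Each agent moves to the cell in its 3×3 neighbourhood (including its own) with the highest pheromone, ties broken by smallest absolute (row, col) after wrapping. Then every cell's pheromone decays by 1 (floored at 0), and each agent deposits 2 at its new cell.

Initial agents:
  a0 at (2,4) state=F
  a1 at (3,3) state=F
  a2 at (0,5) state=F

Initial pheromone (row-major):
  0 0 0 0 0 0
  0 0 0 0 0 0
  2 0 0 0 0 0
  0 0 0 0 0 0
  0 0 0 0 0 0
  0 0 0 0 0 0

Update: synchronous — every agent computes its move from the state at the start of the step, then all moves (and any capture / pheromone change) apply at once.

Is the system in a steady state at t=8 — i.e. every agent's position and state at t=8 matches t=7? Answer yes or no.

yes

t=1: a0@(1,3) a1@(2,2) a2@(0,0) | pheromone: 2 0 0 0 0 0 / 0 0 0 2 0 0 / 1 0 2 0 0 0 / 0 0 0 0 0 0 / 0 0 0 0 0 0 / 0 0 0 0 0 0
t=2: a0@(1,3) a1@(1,3) a2@(0,0) | pheromone: 3 0 0 0 0 0 / 0 0 0 5 0 0 / 0 0 1 0 0 0 / 0 0 0 0 0 0 / 0 0 0 0 0 0 / 0 0 0 0 0 0
t=3: a0@(1,3) a1@(1,3) a2@(0,0) | pheromone: 4 0 0 0 0 0 / 0 0 0 8 0 0 / 0 0 0 0 0 0 / 0 0 0 0 0 0 / 0 0 0 0 0 0 / 0 0 0 0 0 0
t=4: a0@(1,3) a1@(1,3) a2@(0,0) | pheromone: 5 0 0 0 0 0 / 0 0 0 11 0 0 / 0 0 0 0 0 0 / 0 0 0 0 0 0 / 0 0 0 0 0 0 / 0 0 0 0 0 0
t=5: a0@(1,3) a1@(1,3) a2@(0,0) | pheromone: 6 0 0 0 0 0 / 0 0 0 14 0 0 / 0 0 0 0 0 0 / 0 0 0 0 0 0 / 0 0 0 0 0 0 / 0 0 0 0 0 0
t=6: a0@(1,3) a1@(1,3) a2@(0,0) | pheromone: 7 0 0 0 0 0 / 0 0 0 17 0 0 / 0 0 0 0 0 0 / 0 0 0 0 0 0 / 0 0 0 0 0 0 / 0 0 0 0 0 0
t=7: a0@(1,3) a1@(1,3) a2@(0,0) | pheromone: 8 0 0 0 0 0 / 0 0 0 20 0 0 / 0 0 0 0 0 0 / 0 0 0 0 0 0 / 0 0 0 0 0 0 / 0 0 0 0 0 0
t=8: a0@(1,3) a1@(1,3) a2@(0,0) | pheromone: 9 0 0 0 0 0 / 0 0 0 23 0 0 / 0 0 0 0 0 0 / 0 0 0 0 0 0 / 0 0 0 0 0 0 / 0 0 0 0 0 0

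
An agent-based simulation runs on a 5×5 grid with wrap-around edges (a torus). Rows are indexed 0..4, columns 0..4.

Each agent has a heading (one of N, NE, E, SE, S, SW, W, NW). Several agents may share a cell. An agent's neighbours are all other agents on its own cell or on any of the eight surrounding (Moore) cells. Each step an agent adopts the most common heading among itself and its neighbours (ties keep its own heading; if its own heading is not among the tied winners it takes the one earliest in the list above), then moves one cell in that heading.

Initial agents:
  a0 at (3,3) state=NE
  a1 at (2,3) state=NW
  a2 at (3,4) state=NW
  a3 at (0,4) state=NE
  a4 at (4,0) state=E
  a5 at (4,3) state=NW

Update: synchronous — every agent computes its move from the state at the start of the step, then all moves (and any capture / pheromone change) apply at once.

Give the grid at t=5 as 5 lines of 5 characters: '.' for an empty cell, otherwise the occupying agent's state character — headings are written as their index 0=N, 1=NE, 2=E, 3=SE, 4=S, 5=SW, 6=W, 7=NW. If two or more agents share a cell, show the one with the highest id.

t=1: a0@(2,2):NW a1@(1,2):NW a2@(2,3):NW a3@(4,0):NE a4@(4,1):E a5@(3,2):NW
t=2: a0@(1,1):NW a1@(0,1):NW a2@(1,2):NW a3@(3,1):NE a4@(4,2):E a5@(2,1):NW
t=3: a0@(0,0):NW a1@(4,0):NW a2@(0,1):NW a3@(2,2):NE a4@(4,3):E a5@(1,0):NW
t=4: a0@(4,4):NW a1@(3,4):NW a2@(4,0):NW a3@(1,3):NE a4@(4,4):E a5@(0,4):NW
t=5: a0@(3,3):NW a1@(2,3):NW a2@(3,4):NW a3@(0,4):NE a4@(3,3):NW a5@(4,3):NW

....1
.....
...7.
...77
...7.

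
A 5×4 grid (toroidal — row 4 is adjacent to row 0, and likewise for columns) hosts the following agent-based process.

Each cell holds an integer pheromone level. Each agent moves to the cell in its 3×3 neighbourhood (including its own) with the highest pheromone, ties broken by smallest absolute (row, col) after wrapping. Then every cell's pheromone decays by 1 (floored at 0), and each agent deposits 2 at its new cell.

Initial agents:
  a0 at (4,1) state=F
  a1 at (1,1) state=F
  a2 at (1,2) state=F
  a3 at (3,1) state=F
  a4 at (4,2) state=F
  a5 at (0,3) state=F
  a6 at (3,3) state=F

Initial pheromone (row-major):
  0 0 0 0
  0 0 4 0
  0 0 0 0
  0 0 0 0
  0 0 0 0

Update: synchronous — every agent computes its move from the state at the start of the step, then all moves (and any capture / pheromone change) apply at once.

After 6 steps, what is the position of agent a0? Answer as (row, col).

t=1: a0@(0,0) a1@(1,2) a2@(1,2) a3@(2,0) a4@(0,1) a5@(1,2) a6@(2,0) | pheromone: 2 2 0 0 / 0 0 9 0 / 4 0 0 0 / 0 0 0 0 / 0 0 0 0
t=2: a0@(0,0) a1@(1,2) a2@(1,2) a3@(2,0) a4@(1,2) a5@(1,2) a6@(2,0) | pheromone: 3 1 0 0 / 0 0 16 0 / 7 0 0 0 / 0 0 0 0 / 0 0 0 0
t=3: a0@(0,0) a1@(1,2) a2@(1,2) a3@(2,0) a4@(1,2) a5@(1,2) a6@(2,0) | pheromone: 4 0 0 0 / 0 0 23 0 / 10 0 0 0 / 0 0 0 0 / 0 0 0 0
t=4: a0@(0,0) a1@(1,2) a2@(1,2) a3@(2,0) a4@(1,2) a5@(1,2) a6@(2,0) | pheromone: 5 0 0 0 / 0 0 30 0 / 13 0 0 0 / 0 0 0 0 / 0 0 0 0
t=5: a0@(0,0) a1@(1,2) a2@(1,2) a3@(2,0) a4@(1,2) a5@(1,2) a6@(2,0) | pheromone: 6 0 0 0 / 0 0 37 0 / 16 0 0 0 / 0 0 0 0 / 0 0 0 0
t=6: a0@(0,0) a1@(1,2) a2@(1,2) a3@(2,0) a4@(1,2) a5@(1,2) a6@(2,0) | pheromone: 7 0 0 0 / 0 0 44 0 / 19 0 0 0 / 0 0 0 0 / 0 0 0 0

(0, 0)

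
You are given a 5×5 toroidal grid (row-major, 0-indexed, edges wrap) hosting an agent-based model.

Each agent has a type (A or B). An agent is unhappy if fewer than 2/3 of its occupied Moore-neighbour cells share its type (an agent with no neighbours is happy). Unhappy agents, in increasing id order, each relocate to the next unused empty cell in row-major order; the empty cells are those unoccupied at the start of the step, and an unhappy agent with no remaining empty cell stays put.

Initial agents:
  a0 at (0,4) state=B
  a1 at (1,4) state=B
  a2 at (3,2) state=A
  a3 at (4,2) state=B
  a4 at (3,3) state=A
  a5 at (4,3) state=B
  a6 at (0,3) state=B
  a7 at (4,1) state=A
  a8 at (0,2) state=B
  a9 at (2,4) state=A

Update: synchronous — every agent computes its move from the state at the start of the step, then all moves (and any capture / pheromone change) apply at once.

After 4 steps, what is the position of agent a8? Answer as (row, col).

(3, 1)

t=1: a0@(0,4):B a1@(1,4):B a2@(0,0):A a3@(0,1):B a4@(1,0):A a5@(4,3):B a6@(0,3):B a7@(1,1):A a8@(0,2):B a9@(1,2):A
t=2: a0@(1,3):B a1@(2,0):B a2@(2,1):A a3@(2,2):B a4@(2,3):A a5@(4,3):B a6@(0,3):B a7@(2,4):A a8@(3,0):B a9@(3,1):A
t=3: a0@(0,0):B a1@(0,1):B a2@(0,2):A a3@(0,4):B a4@(1,0):A a5@(4,3):B a6@(0,3):B a7@(1,1):A a8@(1,2):B a9@(1,4):A
t=4: a0@(1,3):B a1@(2,0):B a2@(2,1):A a3@(2,2):B a4@(2,3):A a5@(4,3):B a6@(2,4):B a7@(3,0):A a8@(3,1):B a9@(3,2):A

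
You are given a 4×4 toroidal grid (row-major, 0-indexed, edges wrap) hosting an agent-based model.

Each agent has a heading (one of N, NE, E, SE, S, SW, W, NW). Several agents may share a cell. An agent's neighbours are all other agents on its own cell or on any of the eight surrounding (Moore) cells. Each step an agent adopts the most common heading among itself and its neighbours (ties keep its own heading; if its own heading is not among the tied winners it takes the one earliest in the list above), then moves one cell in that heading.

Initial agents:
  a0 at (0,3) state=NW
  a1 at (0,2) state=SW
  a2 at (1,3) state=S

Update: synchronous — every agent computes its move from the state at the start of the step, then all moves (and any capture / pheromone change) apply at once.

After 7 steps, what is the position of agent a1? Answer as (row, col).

t=1: a0@(3,2):NW a1@(1,1):SW a2@(2,3):S
t=2: a0@(2,1):NW a1@(2,0):SW a2@(3,3):S
t=3: a0@(1,0):NW a1@(3,3):SW a2@(0,3):S
t=4: a0@(0,3):NW a1@(0,2):SW a2@(1,3):S
t=5: a0@(3,2):NW a1@(1,1):SW a2@(2,3):S
t=6: a0@(2,1):NW a1@(2,0):SW a2@(3,3):S
t=7: a0@(1,0):NW a1@(3,3):SW a2@(0,3):S

(3, 3)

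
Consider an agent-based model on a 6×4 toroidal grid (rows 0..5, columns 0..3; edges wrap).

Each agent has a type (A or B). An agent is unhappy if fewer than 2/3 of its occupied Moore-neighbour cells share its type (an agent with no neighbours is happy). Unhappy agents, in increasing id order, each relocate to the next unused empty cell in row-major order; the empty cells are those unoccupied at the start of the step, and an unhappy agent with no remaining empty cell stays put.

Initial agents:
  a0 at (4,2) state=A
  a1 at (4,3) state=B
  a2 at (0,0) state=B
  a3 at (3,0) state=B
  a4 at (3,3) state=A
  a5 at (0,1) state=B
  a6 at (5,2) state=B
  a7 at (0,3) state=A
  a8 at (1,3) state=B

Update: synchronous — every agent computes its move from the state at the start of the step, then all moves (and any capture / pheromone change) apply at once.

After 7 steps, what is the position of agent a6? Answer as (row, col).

t=1: a0@(0,2):A a1@(1,0):B a2@(0,0):B a3@(1,1):B a4@(1,2):A a5@(0,1):B a6@(2,0):B a7@(2,1):A a8@(2,2):B
t=2: a0@(0,3):A a1@(1,0):B a2@(0,0):B a3@(1,3):B a4@(2,3):A a5@(3,0):B a6@(2,0):B a7@(3,1):A a8@(3,2):B
t=3: a0@(0,1):A a1@(0,2):B a2@(0,0):B a3@(1,1):B a4@(1,2):A a5@(2,1):B a6@(2,2):B a7@(3,3):A a8@(4,0):B
t=4: a0@(0,3):A a1@(1,0):B a2@(1,3):B a3@(1,1):B a4@(2,0):A a5@(2,1):B a6@(2,3):B a7@(3,0):A a8@(3,1):B
t=5: a0@(0,0):A a1@(1,0):B a2@(0,1):B a3@(1,1):B a4@(0,2):A a5@(1,2):B a6@(2,2):B a7@(3,2):A a8@(3,3):B
t=6: a0@(0,3):A a1@(1,0):B a2@(1,3):B a3@(1,1):B a4@(2,0):A a5@(1,2):B a6@(2,2):B a7@(2,1):A a8@(2,3):B
t=7: a0@(0,0):A a1@(0,1):B a2@(1,3):B a3@(0,2):B a4@(3,0):A a5@(1,2):B a6@(2,2):B a7@(3,1):A a8@(2,3):B

(2, 2)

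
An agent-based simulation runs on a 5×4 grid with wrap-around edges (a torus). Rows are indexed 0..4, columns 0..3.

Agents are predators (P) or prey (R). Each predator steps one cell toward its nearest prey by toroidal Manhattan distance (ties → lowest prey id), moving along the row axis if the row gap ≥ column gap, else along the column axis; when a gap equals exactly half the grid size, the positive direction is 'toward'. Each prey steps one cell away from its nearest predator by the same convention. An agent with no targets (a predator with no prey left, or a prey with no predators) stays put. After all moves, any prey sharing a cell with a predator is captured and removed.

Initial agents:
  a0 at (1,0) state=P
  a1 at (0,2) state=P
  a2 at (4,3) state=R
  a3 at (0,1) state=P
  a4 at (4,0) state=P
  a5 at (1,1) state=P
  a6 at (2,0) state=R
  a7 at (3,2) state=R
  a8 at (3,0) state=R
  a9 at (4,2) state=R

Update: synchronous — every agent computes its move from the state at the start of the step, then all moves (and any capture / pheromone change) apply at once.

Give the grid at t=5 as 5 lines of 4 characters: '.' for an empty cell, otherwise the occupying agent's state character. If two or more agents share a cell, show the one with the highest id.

t=1: a0@(2,0):P a1@(4,2):P a3@(4,1):P a4@(4,3):P a5@(2,1):P a6@(3,0):R a7@(2,2):R a9@(3,2):R
t=2: a0@(3,0):P a1@(3,2):P a3@(3,1):P a4@(3,3):P a5@(2,2):P a6@(4,0):R a7@(2,3):R
t=3: a0@(4,0):P a1@(2,2):P a3@(4,1):P a4@(2,3):P a5@(2,3):P a6@(0,0):R a7@(1,3):R
t=4: a0@(0,0):P a1@(1,2):P a3@(0,1):P a4@(1,3):P a5@(1,3):P a6@(1,0):R a7@(0,3):R
t=5: a0@(1,0):P a1@(1,3):P a3@(1,1):P a4@(1,0):P a5@(1,0):P a6@(2,0):R a7@(0,2):R

..R.
PP.P
R...
....
....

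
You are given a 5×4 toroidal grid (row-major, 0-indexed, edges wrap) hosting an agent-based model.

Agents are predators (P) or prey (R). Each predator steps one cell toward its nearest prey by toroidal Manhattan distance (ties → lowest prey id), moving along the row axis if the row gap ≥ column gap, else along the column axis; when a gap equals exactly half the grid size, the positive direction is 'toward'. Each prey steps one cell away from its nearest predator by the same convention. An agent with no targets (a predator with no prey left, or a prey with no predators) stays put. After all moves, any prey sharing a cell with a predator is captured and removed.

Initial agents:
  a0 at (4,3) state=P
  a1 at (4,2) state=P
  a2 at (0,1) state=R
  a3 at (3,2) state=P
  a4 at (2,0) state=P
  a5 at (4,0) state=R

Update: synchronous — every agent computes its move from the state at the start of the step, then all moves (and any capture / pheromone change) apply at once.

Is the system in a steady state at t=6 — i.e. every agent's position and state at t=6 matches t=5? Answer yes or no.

t=1: a0@(4,0):P a1@(0,2):P a2@(1,1):R a3@(4,2):P a4@(3,0):P a5@(4,1):R
t=2: a0@(4,1):P a1@(1,2):P a2@(2,1):R a3@(4,1):P a4@(4,0):P a5@(4,2):R
t=3: a0@(4,2):P a1@(2,2):P a2@(1,1):R a3@(4,2):P a4@(4,1):P a5@(4,3):R
t=4: a0@(4,3):P a1@(1,2):P a3@(4,3):P a4@(0,1):P a5@(4,0):R
t=5: a0@(4,0):P a1@(0,2):P a3@(4,0):P a4@(4,1):P
t=6: (unchanged — steady state)

yes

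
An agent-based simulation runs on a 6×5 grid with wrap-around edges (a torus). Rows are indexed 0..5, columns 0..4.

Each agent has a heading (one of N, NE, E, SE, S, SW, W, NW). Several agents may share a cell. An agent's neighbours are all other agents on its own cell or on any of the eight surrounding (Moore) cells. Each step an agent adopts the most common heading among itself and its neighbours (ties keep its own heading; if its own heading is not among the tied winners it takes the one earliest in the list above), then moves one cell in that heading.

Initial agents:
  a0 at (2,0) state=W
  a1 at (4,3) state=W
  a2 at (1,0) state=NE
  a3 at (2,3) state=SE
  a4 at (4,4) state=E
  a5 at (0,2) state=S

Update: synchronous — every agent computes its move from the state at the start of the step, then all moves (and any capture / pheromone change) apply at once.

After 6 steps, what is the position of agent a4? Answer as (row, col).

(4, 0)

t=1: a0@(2,4):W a1@(4,2):W a2@(0,1):NE a3@(3,4):SE a4@(4,0):E a5@(1,2):S
t=2: a0@(2,3):W a1@(4,1):W a2@(5,2):NE a3@(4,0):SE a4@(4,1):E a5@(2,2):S
t=3: a0@(2,2):W a1@(4,0):W a2@(4,3):NE a3@(5,1):SE a4@(4,2):E a5@(3,2):S
t=4: a0@(2,1):W a1@(4,4):W a2@(3,4):NE a3@(0,2):SE a4@(4,3):E a5@(4,2):S
t=5: a0@(2,0):W a1@(4,3):W a2@(2,0):NE a3@(1,3):SE a4@(4,4):E a5@(5,2):S
t=6: a0@(2,4):W a1@(4,2):W a2@(1,1):NE a3@(2,4):SE a4@(4,0):E a5@(0,2):S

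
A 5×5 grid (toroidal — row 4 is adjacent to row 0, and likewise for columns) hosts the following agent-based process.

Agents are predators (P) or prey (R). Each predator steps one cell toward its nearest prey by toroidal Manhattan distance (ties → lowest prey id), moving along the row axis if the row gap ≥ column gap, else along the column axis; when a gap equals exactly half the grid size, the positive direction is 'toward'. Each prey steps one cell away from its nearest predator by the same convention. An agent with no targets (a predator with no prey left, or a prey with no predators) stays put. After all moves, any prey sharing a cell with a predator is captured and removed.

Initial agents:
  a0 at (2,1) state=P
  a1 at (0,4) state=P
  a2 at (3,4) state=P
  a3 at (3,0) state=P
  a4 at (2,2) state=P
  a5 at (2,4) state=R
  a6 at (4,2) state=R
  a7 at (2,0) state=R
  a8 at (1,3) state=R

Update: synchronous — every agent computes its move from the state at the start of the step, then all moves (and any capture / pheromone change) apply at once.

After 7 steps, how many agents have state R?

t=1: a0@(2,0):P a1@(1,4):P a2@(2,4):P a3@(2,0):P a4@(2,3):P a6@(0,2):R
t=2: a0@(1,0):P a1@(1,3):P a2@(1,4):P a3@(1,0):P a4@(1,3):P a6@(0,1):R
t=3: a0@(0,0):P a1@(1,2):P a2@(1,0):P a3@(0,0):P a4@(1,2):P a6@(4,1):R
t=4: a0@(4,0):P a1@(0,2):P a2@(0,0):P a3@(4,0):P a4@(0,2):P a6@(3,1):R
t=5: a0@(3,0):P a1@(4,2):P a2@(4,0):P a3@(3,0):P a4@(4,2):P a6@(2,1):R
t=6: a0@(2,0):P a1@(3,2):P a2@(3,0):P a3@(2,0):P a4@(3,2):P a6@(1,1):R
t=7: a0@(1,0):P a1@(2,2):P a2@(2,0):P a3@(1,0):P a4@(2,2):P a6@(0,1):R

1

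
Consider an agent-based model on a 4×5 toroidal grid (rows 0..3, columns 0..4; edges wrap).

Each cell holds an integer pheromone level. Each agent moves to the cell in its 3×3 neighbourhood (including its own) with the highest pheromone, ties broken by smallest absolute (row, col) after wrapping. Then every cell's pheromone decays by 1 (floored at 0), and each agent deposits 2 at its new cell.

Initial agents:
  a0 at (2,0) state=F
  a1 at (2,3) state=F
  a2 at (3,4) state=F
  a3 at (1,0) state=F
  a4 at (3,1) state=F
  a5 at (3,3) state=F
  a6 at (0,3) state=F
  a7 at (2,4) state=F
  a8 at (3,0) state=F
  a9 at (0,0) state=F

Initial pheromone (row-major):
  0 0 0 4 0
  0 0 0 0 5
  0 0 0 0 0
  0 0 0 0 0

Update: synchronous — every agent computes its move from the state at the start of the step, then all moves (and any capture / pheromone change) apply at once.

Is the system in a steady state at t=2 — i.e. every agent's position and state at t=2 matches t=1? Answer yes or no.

t=1: a0@(1,4) a1@(1,4) a2@(0,3) a3@(1,4) a4@(0,0) a5@(0,3) a6@(1,4) a7@(1,4) a8@(0,0) a9@(1,4) | pheromone: 4 0 0 7 0 / 0 0 0 0 16 / 0 0 0 0 0 / 0 0 0 0 0
t=2: a0@(1,4) a1@(1,4) a2@(1,4) a3@(1,4) a4@(1,4) a5@(1,4) a6@(1,4) a7@(1,4) a8@(1,4) a9@(1,4) | pheromone: 3 0 0 6 0 / 0 0 0 0 35 / 0 0 0 0 0 / 0 0 0 0 0

no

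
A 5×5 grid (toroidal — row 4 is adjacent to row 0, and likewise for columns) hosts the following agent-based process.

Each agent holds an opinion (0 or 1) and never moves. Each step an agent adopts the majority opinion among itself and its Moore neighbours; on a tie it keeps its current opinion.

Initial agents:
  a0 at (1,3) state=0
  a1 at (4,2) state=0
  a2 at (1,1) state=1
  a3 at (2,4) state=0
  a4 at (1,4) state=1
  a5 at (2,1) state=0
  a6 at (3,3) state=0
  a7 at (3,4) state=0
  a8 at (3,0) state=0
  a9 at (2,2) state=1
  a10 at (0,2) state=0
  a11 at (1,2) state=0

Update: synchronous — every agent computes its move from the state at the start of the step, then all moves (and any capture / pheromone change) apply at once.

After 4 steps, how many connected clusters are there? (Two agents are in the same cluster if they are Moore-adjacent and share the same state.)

1

t=1: a0@(1,3):0 a1@(4,2):0 a2@(1,1):0 a3@(2,4):0 a4@(1,4):0 a5@(2,1):0 a6@(3,3):0 a7@(3,4):0 a8@(3,0):0 a9@(2,2):0 a10@(0,2):0 a11@(1,2):0
t=2: (unchanged — steady state)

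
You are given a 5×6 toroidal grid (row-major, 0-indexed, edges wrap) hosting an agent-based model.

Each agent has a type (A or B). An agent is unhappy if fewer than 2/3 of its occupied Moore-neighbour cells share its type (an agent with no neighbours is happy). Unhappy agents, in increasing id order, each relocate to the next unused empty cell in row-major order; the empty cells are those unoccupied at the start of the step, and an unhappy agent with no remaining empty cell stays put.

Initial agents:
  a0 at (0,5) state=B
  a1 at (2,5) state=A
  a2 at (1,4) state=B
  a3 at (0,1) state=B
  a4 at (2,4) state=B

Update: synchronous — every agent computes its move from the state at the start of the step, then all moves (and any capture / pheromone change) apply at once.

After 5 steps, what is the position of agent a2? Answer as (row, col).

(0, 1)

t=1: a0@(0,5):B a1@(0,0):A a2@(1,4):B a3@(0,1):B a4@(0,2):B
t=2: a0@(0,3):B a1@(0,4):A a2@(1,4):B a3@(1,0):B a4@(0,2):B
t=3: a0@(0,3):B a1@(0,0):A a2@(0,1):B a3@(1,0):B a4@(0,2):B
t=4: a0@(0,3):B a1@(0,4):A a2@(0,1):B a3@(0,5):B a4@(0,2):B
t=5: a0@(0,0):B a1@(1,0):A a2@(0,1):B a3@(1,1):B a4@(0,2):B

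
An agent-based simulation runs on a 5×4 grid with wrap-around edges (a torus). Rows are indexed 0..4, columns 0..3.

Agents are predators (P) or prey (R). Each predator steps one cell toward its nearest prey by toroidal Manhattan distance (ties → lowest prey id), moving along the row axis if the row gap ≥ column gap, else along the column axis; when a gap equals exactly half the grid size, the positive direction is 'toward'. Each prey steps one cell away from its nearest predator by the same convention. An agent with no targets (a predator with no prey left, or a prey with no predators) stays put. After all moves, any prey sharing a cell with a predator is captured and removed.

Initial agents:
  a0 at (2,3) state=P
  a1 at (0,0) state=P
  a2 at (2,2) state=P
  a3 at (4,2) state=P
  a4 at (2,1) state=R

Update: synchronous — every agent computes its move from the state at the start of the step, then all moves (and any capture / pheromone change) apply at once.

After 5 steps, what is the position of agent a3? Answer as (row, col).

t=1: a0@(2,0):P a1@(1,0):P a2@(2,1):P a3@(3,2):P
t=2: (unchanged — steady state)

(3, 2)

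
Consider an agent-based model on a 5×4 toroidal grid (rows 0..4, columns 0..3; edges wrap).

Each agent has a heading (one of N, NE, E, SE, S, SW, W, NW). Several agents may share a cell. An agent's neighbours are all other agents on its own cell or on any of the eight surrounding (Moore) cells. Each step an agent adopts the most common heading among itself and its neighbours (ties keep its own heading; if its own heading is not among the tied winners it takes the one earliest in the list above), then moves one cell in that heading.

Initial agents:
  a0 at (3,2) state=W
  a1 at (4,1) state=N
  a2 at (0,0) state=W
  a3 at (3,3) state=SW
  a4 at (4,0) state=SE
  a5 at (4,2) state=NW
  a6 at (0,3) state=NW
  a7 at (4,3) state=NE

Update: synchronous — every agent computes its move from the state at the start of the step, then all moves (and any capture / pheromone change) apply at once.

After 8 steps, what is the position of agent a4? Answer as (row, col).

(0, 2)

t=1: a0@(3,1):W a1@(4,0):W a2@(0,3):W a3@(4,2):SW a4@(0,1):SE a5@(3,1):NW a6@(4,2):NW a7@(4,2):W
t=2: a0@(3,0):W a1@(4,3):W a2@(0,2):W a3@(4,1):W a4@(0,0):W a5@(3,0):W a6@(4,1):W a7@(4,1):W
t=3: a0@(3,3):W a1@(4,2):W a2@(0,1):W a3@(4,0):W a4@(0,3):W a5@(3,3):W a6@(4,0):W a7@(4,0):W
t=4: a0@(3,2):W a1@(4,1):W a2@(0,0):W a3@(4,3):W a4@(0,2):W a5@(3,2):W a6@(4,3):W a7@(4,3):W
t=5: a0@(3,1):W a1@(4,0):W a2@(0,3):W a3@(4,2):W a4@(0,1):W a5@(3,1):W a6@(4,2):W a7@(4,2):W
t=6: a0@(3,0):W a1@(4,3):W a2@(0,2):W a3@(4,1):W a4@(0,0):W a5@(3,0):W a6@(4,1):W a7@(4,1):W
t=7: a0@(3,3):W a1@(4,2):W a2@(0,1):W a3@(4,0):W a4@(0,3):W a5@(3,3):W a6@(4,0):W a7@(4,0):W
t=8: a0@(3,2):W a1@(4,1):W a2@(0,0):W a3@(4,3):W a4@(0,2):W a5@(3,2):W a6@(4,3):W a7@(4,3):W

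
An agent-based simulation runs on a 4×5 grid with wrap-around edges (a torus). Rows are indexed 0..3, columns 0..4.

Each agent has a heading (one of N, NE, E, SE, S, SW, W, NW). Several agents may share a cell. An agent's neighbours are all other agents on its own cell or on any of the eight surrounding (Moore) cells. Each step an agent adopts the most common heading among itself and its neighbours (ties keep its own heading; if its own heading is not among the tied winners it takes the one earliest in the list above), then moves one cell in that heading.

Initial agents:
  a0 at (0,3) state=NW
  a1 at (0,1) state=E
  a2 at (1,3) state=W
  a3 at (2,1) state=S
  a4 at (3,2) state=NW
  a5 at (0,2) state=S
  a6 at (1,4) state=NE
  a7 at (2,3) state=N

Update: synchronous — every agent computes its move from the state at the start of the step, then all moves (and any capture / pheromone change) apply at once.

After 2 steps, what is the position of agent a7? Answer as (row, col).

t=1: a0@(3,2):NW a1@(0,2):E a2@(1,2):W a3@(3,1):S a4@(2,1):NW a5@(3,1):NW a6@(0,0):NE a7@(1,3):N
t=2: a0@(2,1):NW a1@(3,1):NW a2@(1,1):W a3@(2,0):NW a4@(1,0):NW a5@(2,0):NW a6@(3,1):NE a7@(0,3):N

(0, 3)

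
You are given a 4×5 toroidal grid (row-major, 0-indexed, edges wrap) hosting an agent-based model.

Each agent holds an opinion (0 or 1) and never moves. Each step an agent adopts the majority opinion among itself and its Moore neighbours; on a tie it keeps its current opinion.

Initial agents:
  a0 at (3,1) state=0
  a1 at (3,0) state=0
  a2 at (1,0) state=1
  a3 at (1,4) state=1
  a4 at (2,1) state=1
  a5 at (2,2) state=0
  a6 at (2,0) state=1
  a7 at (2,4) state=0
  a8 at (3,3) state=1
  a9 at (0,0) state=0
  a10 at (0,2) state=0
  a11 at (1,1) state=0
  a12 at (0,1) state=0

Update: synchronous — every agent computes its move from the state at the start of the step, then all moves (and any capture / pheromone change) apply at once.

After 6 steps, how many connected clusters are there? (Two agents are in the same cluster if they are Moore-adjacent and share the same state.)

2

t=1: a0@(3,1):0 a1@(3,0):0 a2@(1,0):1 a3@(1,4):1 a4@(2,1):0 a5@(2,2):0 a6@(2,0):1 a7@(2,4):1 a8@(3,3):0 a9@(0,0):0 a10@(0,2):0 a11@(1,1):0 a12@(0,1):0
t=2: (unchanged — steady state)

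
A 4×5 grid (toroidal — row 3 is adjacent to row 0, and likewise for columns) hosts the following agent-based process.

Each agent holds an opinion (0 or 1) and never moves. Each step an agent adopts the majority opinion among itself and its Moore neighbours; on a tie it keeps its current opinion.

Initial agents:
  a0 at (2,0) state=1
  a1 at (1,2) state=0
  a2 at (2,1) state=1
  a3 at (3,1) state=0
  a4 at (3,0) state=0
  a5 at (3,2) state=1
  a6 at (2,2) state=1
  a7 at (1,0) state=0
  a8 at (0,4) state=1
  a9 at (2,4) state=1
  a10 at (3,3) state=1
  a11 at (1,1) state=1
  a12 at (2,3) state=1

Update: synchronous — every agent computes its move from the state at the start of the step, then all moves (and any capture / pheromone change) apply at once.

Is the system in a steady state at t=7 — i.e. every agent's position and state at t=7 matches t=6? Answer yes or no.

t=1: a0@(2,0):1 a1@(1,2):1 a2@(2,1):1 a3@(3,1):1 a4@(3,0):1 a5@(3,2):1 a6@(2,2):1 a7@(1,0):1 a8@(0,4):1 a9@(2,4):1 a10@(3,3):1 a11@(1,1):1 a12@(2,3):1
t=2: (unchanged — steady state)

yes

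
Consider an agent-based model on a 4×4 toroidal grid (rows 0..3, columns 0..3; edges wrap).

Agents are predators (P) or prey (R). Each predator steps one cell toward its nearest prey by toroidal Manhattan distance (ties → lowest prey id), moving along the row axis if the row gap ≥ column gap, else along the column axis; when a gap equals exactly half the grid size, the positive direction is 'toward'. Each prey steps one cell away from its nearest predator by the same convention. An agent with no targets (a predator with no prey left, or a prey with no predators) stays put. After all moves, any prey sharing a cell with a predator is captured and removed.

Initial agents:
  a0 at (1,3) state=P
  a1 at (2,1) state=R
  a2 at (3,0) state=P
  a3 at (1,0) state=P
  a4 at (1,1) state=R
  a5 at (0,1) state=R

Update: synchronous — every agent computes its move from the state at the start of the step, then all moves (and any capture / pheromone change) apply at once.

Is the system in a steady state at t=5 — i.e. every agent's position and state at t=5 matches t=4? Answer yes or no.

t=1: a0@(1,0):P a2@(2,0):P a3@(1,1):P a4@(1,2):R
t=2: a0@(1,1):P a2@(2,1):P a3@(1,2):P a4@(1,3):R
t=3: a0@(1,2):P a2@(2,2):P a3@(1,3):P a4@(1,0):R
t=4: a0@(1,3):P a2@(2,3):P a3@(1,0):P a4@(1,1):R
t=5: a0@(1,0):P a2@(2,0):P a3@(1,1):P a4@(1,2):R

no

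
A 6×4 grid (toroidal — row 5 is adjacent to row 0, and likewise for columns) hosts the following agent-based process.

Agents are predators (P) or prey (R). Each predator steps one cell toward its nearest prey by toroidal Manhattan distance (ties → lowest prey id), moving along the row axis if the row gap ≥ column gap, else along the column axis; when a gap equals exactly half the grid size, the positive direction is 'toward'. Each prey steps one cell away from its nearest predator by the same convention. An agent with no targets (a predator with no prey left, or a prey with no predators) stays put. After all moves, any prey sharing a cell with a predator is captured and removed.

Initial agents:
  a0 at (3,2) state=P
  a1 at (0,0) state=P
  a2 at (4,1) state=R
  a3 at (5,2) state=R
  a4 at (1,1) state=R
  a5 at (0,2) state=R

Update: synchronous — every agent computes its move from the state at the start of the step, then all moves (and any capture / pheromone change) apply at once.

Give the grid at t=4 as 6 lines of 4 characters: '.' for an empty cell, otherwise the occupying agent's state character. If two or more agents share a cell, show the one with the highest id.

t=1: a0@(4,2):P a1@(1,0):P a2@(5,1):R a3@(0,2):R a4@(2,1):R a5@(0,1):R
t=2: a0@(5,2):P a1@(2,0):P a2@(0,1):R a3@(1,2):R a4@(3,1):R a5@(5,1):R
t=3: a0@(5,1):P a1@(3,0):P a2@(1,1):R a3@(2,2):R a4@(4,1):R a5@(5,0):R
t=4: a0@(4,1):P a1@(4,0):P a2@(2,1):R a3@(2,1):R a4@(3,1):R a5@(5,3):R

....
....
.R..
.R..
PP..
...R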